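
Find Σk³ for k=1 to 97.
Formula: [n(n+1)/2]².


n(n+1)/2 = 97×98/2 = 4753
Σk³ = 4753² = 22591009

Σk³ = 22591009


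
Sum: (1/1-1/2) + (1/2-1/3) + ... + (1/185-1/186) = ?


Telescoping: adjacent terms cancel.
= 1/1 - 1/186
= 1 - 1/186 = 185/186

Sum = 185/186


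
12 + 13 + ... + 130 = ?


Σₖ₌12^130 k = Σₖ₌₁^130 k − Σₖ₌₁^11 k
= 130·131/2 − 11·12/2
= 8515 − 66 = 8449

Σk = 8449


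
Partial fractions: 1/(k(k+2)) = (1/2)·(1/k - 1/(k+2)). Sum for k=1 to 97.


1/(k(k+2)) = (1/2)·(1/k - 1/(k+2)) (partial fractions)
Telescoping: Σ = (1/2)·(1 + 1/2 - 1/98 - 1/99) = 3589/4851

Sum = 3589/4851


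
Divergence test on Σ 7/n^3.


lim(n→∞) 7/n^3 = 0
lim aₙ = 0 → nth-term test is INCONCLUSIVE
(Need other tests; this is actually a convergent p-series with p=3 > 1)

Inconclusive (lim aₙ = 0; need another test)


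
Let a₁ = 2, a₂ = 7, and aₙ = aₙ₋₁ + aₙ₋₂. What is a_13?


Computing iteratively: 2, 7, 9, 16, 25, 41, 66, 107, 173, 280, 453, 733, ...
a_13 = 1186

a_13 = 1186


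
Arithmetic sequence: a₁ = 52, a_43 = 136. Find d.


d = (aₙ - a₁)/(n-1)
= (136 - 52)/(43-1)
= 84/42 = 2

d = 2


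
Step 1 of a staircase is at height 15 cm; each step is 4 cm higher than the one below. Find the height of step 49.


aₙ = a₁ + (n-1)d
= 15 + (49-1)×4
= 15 + 192
= 207

a_49 = 207


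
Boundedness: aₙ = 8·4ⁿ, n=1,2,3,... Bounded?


aₙ = 8·4ⁿ → as n→∞, aₙ→∞ (since base 4 > 1)
No finite upper bound exists
The sequence is UNBOUNDED

Unbounded (aₙ → ∞ as n → ∞)


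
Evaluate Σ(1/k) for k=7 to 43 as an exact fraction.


Σₖ₌7^43 1/k = 1/7 + 1/8 + 1/9 + ... + 1/43
= 232431227381323457/122332313750680800
≈ 1.9

Sum = 232431227381323457/122332313750680800 ≈ 1.9


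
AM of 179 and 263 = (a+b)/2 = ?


AM = (179 + 263)/2 = 442/2 = 221

AM = 221


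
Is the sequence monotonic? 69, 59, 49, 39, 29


Differences: -10, -10, -10, -10
All differences < 0 → strictly DECREASING

Monotonically decreasing


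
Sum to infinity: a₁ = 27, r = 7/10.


S∞ = a₁/(1-r) = 27/(1 - 7/10)
= 27/(3/10)
= 90

S∞ = 90


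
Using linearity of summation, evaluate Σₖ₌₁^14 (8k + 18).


Σ(8k+18) = 8·Σk + 18·n
= 8·105 + 18·14
= 840 + 252 = 1092

Σ = 1092


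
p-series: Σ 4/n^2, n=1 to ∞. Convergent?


p-series test: Σ c/n^p converges if p > 1, diverges if p ≤ 1 (constant c > 0 doesn't affect convergence).
p = 2
2 > 1 → CONVERGES

Converges (p = 2 > 1)


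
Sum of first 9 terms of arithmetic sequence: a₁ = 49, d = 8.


aₙ = 49 + (9-1)×8 = 113
Sₙ = n(a₁+aₙ)/2 = 9×(49+113)/2
= 9×162/2 = 729

S_9 = 729


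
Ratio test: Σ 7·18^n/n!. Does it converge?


aₙ = 7·18^n/n!
a_{n+1}/aₙ = 18^(n+1)/(n+1)! × n!/18^n  (constant 7 cancels)
= 18/(n+1)
L = lim(n→∞) 18/(n+1) = 0
L < 1 → series CONVERGES

Converges (ratio test: L = 0 < 1)


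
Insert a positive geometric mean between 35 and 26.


GM = √(35×26) = √910 = 30.1662

GM = 30.1662


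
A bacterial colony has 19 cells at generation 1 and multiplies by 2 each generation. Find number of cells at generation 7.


aₙ = a₁·r^(n-1)
= 19×2^6
= 19×64
= 1216

a_7 = 1216


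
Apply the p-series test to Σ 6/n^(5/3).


p-series test: Σ c/n^p converges if p > 1, diverges if p ≤ 1 (constant c > 0 doesn't affect convergence).
p = 5/3
5/3 > 1 → CONVERGES

Converges (p = 5/3 > 1)


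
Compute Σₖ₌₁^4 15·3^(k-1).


Sₙ = 15×(3^4 - 1)/(3 - 1)
= 15×(81 - 1)/2
= 15×80/2
= 600

S_4 = 600


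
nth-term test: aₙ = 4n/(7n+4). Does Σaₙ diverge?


lim(n→∞) 4n/(7n+4) = 4/7 = 4/7  (divide numerator and denominator by n)
lim aₙ = 4/7 ≠ 0 → series DIVERGES

Diverges (lim aₙ = 4/7 ≠ 0)


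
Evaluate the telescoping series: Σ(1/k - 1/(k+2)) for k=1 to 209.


Telescoping with gap 2: two head and two tail terms survive.
= (1 + 1/2) - (1/210 + 1/211)
= 3/2 - 1/210 - 1/211 = 33022/22155

Sum = 33022/22155


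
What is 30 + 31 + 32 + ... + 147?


Σₖ₌30^147 k = Σₖ₌₁^147 k − Σₖ₌₁^29 k
= 147·148/2 − 29·30/2
= 10878 − 435 = 10443

Σk = 10443


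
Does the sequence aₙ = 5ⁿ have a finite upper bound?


aₙ = 5ⁿ → as n→∞, aₙ→∞ (since base 5 > 1)
No finite upper bound exists
The sequence is UNBOUNDED

Unbounded (aₙ → ∞ as n → ∞)


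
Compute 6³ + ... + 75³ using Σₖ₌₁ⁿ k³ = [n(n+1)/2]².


Σₖ₌6^75 k³ = [75·76/2]² − [5·6/2]²
= 8122500 − 225 = 8122275

Σk³ = 8122275


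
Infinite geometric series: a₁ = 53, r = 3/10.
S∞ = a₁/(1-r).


S∞ = a₁/(1-r) = 53/(1 - 3/10)
= 53/(7/10)
= 530/7

S∞ = 530/7


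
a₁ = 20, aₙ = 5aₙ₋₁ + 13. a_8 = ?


Computing step by step:
a_1 = 20
a_2 = 113
a_3 = 578
a_4 = 2903
a_5 = 14528
a_6 = 72653
a_7 = 363278
a_8 = 1816403


a_8 = 1816403


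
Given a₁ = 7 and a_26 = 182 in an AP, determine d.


d = (aₙ - a₁)/(n-1)
= (182 - 7)/(26-1)
= 175/25 = 7

d = 7


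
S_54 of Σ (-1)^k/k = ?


S = -1 + 1/2 - 1/3 + 1/4 - 1/5 + 1/6 - 1/7 + 1/8 ± ...
= -0.684
(Full series converges to -ln(2) ≈ -0.6931)

S_54 = -0.684


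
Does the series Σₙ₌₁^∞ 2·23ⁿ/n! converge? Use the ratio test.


aₙ = 2·23^n/n!
a_{n+1}/aₙ = 23^(n+1)/(n+1)! × n!/23^n  (constant 2 cancels)
= 23/(n+1)
L = lim(n→∞) 23/(n+1) = 0
L < 1 → series CONVERGES

Converges (ratio test: L = 0 < 1)


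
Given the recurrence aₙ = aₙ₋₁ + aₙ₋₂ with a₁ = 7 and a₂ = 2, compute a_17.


Computing iteratively: 7, 2, 9, 11, 20, 31, 51, 82, 133, 215, 348, 563, ...
a_17 = 6244

a_17 = 6244


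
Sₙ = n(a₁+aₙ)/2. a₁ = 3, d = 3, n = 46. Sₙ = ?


aₙ = 3 + (46-1)×3 = 138
Sₙ = n(a₁+aₙ)/2 = 46×(3+138)/2
= 46×141/2 = 3243

S_46 = 3243


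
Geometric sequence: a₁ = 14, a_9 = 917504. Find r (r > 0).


r^(n-1) = aₙ/a₁
r^8 = 917504/14 = 65536
r = 65536^(1/8)
= ±4; taking r > 0 gives r = 4

r = 4


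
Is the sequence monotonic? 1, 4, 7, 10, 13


Differences: 3, 3, 3, 3
All differences > 0 → strictly INCREASING

Monotonically increasing


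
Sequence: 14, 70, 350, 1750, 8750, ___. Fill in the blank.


Pattern: geometric (r=5)
Terms: 14, 70, 350, 1750, 8750
Next term = 43750

Next term = 43750


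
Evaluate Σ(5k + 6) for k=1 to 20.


Σ(5k+6) = 5·Σk + 6·n
= 5·210 + 6·20
= 1050 + 120 = 1170

Σ = 1170


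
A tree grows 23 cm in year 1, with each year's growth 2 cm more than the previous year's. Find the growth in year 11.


aₙ = a₁ + (n-1)d
= 23 + (11-1)×2
= 23 + 20
= 43

a_11 = 43


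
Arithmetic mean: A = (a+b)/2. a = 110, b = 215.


AM = (110 + 215)/2 = 325/2 = 162.5

AM = 162.5


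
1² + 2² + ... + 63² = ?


n = 63
n(n+1)(2n+1)/6 = 63×64×127/6
= 512064/6 = 85344

Σk² = 85344


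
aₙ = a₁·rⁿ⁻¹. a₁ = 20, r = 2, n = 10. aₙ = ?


aₙ = a₁·r^(n-1)
= 20×2^9
= 20×512
= 10240

a_10 = 10240


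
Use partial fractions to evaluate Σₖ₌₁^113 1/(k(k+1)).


1/(k(k+1)) = 1/k - 1/(k+1) (partial fractions)
Telescoping: Σ = 1 - 1/114 = 113/114

Sum = 113/114


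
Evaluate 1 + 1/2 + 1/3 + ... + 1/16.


H_16 = 1/1 + 1/2 + 1/3 + ... + 1/16
= 2436559/720720
≈ 3.3807

H_16 = 2436559/720720 ≈ 3.3807


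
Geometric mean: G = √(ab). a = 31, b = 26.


GM = √(31×26) = √806 = 28.3901

GM = 28.3901


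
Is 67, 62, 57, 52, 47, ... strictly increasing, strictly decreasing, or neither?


Differences: -5, -5, -5, -5
All differences < 0 → strictly DECREASING

Monotonically decreasing


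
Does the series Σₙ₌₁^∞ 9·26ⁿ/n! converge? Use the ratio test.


aₙ = 9·26^n/n!
a_{n+1}/aₙ = 26^(n+1)/(n+1)! × n!/26^n  (constant 9 cancels)
= 26/(n+1)
L = lim(n→∞) 26/(n+1) = 0
L < 1 → series CONVERGES

Converges (ratio test: L = 0 < 1)


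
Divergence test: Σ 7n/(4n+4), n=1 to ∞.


lim(n→∞) 7n/(4n+4) = 7/4 = 7/4  (divide numerator and denominator by n)
lim aₙ = 7/4 ≠ 0 → series DIVERGES

Diverges (lim aₙ = 7/4 ≠ 0)


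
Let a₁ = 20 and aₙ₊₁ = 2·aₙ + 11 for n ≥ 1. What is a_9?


Computing step by step:
a_1 = 20
a_2 = 51
a_3 = 113
a_4 = 237
a_5 = 485
a_6 = 981
a_7 = 1973
a_8 = 3957
a_9 = 7925


a_9 = 7925


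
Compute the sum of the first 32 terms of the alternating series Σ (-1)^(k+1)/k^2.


S = 1 - 1/4 + 1/9 - 1/16 + 1/25 - 1/36 + 1/49 - 1/64 ± ...
= 0.822
(Full series converges to +π²/12 ≈ +0.8225)

S_32 = 0.822


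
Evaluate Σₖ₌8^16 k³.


Σₖ₌8^16 k³ = [16·17/2]² − [7·8/2]²
= 18496 − 784 = 17712

Σk³ = 17712


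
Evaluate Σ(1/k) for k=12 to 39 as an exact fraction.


Σₖ₌12^39 1/k = 1/12 + 1/13 + 1/14 + ... + 1/39
= 941627320612529/763275922437600
≈ 1.2337

Sum = 941627320612529/763275922437600 ≈ 1.2337


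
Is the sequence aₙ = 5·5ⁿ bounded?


aₙ = 5·5ⁿ → as n→∞, aₙ→∞ (since base 5 > 1)
No finite upper bound exists
The sequence is UNBOUNDED

Unbounded (aₙ → ∞ as n → ∞)


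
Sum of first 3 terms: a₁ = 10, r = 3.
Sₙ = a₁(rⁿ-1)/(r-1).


Sₙ = 10×(3^3 - 1)/(3 - 1)
= 10×(27 - 1)/2
= 10×26/2
= 130

S_3 = 130


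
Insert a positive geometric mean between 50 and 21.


GM = √(50×21) = √1050 = 32.4037

GM = 32.4037


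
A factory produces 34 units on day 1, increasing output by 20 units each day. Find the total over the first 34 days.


aₙ = 34 + (34-1)×20 = 694
Sₙ = n(a₁+aₙ)/2 = 34×(34+694)/2
= 34×728/2 = 12376

S_34 = 12376


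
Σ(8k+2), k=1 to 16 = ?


Σ(8k+2) = 8·Σk + 2·n
= 8·136 + 2·16
= 1088 + 32 = 1120

Σ = 1120


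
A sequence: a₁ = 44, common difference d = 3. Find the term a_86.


aₙ = a₁ + (n-1)d
= 44 + (86-1)×3
= 44 + 255
= 299

a_86 = 299


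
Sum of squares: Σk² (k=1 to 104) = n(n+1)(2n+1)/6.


n = 104
n(n+1)(2n+1)/6 = 104×105×209/6
= 2282280/6 = 380380

Σk² = 380380


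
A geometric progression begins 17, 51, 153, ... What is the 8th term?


aₙ = a₁·r^(n-1)
= 17×3^7
= 17×2187
= 37179

a_8 = 37179


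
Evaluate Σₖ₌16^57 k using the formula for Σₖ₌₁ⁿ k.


Σₖ₌16^57 k = Σₖ₌₁^57 k − Σₖ₌₁^15 k
= 57·58/2 − 15·16/2
= 1653 − 120 = 1533

Σk = 1533


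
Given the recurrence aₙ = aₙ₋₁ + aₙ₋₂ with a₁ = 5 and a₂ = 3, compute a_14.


Computing iteratively: 5, 3, 8, 11, 19, 30, 49, 79, 128, 207, 335, 542, ...
a_14 = 1419

a_14 = 1419


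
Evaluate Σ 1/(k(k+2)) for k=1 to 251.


1/(k(k+2)) = (1/2)·(1/k - 1/(k+2)) (partial fractions)
Telescoping: Σ = (1/2)·(1 + 1/2 - 1/252 - 1/253) = 95129/127512

Sum = 95129/127512


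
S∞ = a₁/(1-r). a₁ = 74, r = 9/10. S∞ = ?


S∞ = a₁/(1-r) = 74/(1 - 9/10)
= 74/(1/10)
= 740

S∞ = 740


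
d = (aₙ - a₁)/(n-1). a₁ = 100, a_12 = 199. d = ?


d = (aₙ - a₁)/(n-1)
= (199 - 100)/(12-1)
= 99/11 = 9

d = 9


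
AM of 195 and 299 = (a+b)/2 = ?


AM = (195 + 299)/2 = 494/2 = 247

AM = 247


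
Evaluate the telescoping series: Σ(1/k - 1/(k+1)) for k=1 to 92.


Telescoping: adjacent terms cancel.
= 1/1 - 1/93
= 1 - 1/93 = 92/93

Sum = 92/93


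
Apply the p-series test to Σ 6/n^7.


p-series test: Σ c/n^p converges if p > 1, diverges if p ≤ 1 (constant c > 0 doesn't affect convergence).
p = 7
7 > 1 → CONVERGES

Converges (p = 7 > 1)


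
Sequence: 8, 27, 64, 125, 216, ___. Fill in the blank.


Pattern: perfect cubes: n³
Terms: 8, 27, 64, 125, 216
Next term = 343

Next term = 343


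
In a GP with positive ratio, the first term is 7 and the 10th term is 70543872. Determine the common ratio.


r^(n-1) = aₙ/a₁
r^9 = 70543872/7 = 10077696
r = 10077696^(1/9)
= 6

r = 6


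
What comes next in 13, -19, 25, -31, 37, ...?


Pattern: alternating sign, magnitude arithmetic (d=6)
Terms: 13, -19, 25, -31, 37
Next term = -43

Next term = -43


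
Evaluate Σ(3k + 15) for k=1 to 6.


Σ(3k+15) = 3·Σk + 15·n
= 3·21 + 15·6
= 63 + 90 = 153

Σ = 153


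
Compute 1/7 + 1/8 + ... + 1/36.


Σₖ₌7^36 1/k = 1/7 + 1/8 + 1/9 + ... + 1/36
= 22639315926589/13127595717600
≈ 1.7246

Sum = 22639315926589/13127595717600 ≈ 1.7246


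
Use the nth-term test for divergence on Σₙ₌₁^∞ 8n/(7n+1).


lim(n→∞) 8n/(7n+1) = 8/7 = 8/7  (divide numerator and denominator by n)
lim aₙ = 8/7 ≠ 0 → series DIVERGES

Diverges (lim aₙ = 8/7 ≠ 0)


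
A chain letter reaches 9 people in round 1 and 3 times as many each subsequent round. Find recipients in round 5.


aₙ = a₁·r^(n-1)
= 9×3^4
= 9×81
= 729

a_5 = 729


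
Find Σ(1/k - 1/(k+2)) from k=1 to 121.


Telescoping with gap 2: two head and two tail terms survive.
= (1 + 1/2) - (1/122 + 1/123)
= 3/2 - 1/122 - 1/123 = 11132/7503

Sum = 11132/7503


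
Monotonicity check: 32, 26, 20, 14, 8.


Differences: -6, -6, -6, -6
All differences < 0 → strictly DECREASING

Monotonically decreasing


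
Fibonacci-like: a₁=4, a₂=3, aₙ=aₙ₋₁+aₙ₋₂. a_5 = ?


Computing iteratively: 4, 3, 7, 10, 17
a_5 = 17

a_5 = 17


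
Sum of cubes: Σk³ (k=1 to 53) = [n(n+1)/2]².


n(n+1)/2 = 53×54/2 = 1431
Σk³ = 1431² = 2047761

Σk³ = 2047761


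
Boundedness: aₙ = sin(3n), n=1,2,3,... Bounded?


For all n, -1 ≤ sin(3n) ≤ 1, so -1 ≤ sin(3n) ≤ 1
Lower bound: -1, Upper bound: 1
The sequence IS bounded

Bounded (-1 ≤ aₙ ≤ 1)


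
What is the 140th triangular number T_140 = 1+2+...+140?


n(n+1)/2 = 140×141/2 = 19740/2 = 9870

Σk = 9870


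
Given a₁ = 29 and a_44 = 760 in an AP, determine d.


d = (aₙ - a₁)/(n-1)
= (760 - 29)/(44-1)
= 731/43 = 17

d = 17


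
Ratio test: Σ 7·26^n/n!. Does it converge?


aₙ = 7·26^n/n!
a_{n+1}/aₙ = 26^(n+1)/(n+1)! × n!/26^n  (constant 7 cancels)
= 26/(n+1)
L = lim(n→∞) 26/(n+1) = 0
L < 1 → series CONVERGES

Converges (ratio test: L = 0 < 1)


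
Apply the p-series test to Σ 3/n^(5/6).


p-series test: Σ c/n^p converges if p > 1, diverges if p ≤ 1 (constant c > 0 doesn't affect convergence).
p = 5/6
5/6 ≤ 1 → DIVERGES

Diverges (p = 5/6 ≤ 1)


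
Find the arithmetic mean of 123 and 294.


AM = (123 + 294)/2 = 417/2 = 208.5

AM = 208.5


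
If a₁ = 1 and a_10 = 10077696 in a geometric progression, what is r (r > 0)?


r^(n-1) = aₙ/a₁
r^9 = 10077696/1 = 10077696
r = 10077696^(1/9)
= 6

r = 6


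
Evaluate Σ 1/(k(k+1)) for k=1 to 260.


1/(k(k+1)) = 1/k - 1/(k+1) (partial fractions)
Telescoping: Σ = 1 - 1/261 = 260/261

Sum = 260/261


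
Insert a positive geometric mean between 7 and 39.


GM = √(7×39) = √273 = 16.5227

GM = 16.5227


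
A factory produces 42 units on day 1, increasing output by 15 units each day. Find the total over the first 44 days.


aₙ = 42 + (44-1)×15 = 687
Sₙ = n(a₁+aₙ)/2 = 44×(42+687)/2
= 44×729/2 = 16038

S_44 = 16038


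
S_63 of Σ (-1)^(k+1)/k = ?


S = 1 - 1/2 + 1/3 - 1/4 + 1/5 - 1/6 + 1/7 - 1/8 ± ...
= 0.701
(Full series converges to +ln(2) ≈ +0.6931)

S_63 = 0.701


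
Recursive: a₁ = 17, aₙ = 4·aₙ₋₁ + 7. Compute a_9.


Computing step by step:
a_1 = 17
a_2 = 75
a_3 = 307
a_4 = 1235
a_5 = 4947
a_6 = 19795
a_7 = 79187
a_8 = 316755
a_9 = 1267027


a_9 = 1267027


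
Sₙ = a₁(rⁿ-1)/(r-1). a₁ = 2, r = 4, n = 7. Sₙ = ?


Sₙ = 2×(4^7 - 1)/(4 - 1)
= 2×(16384 - 1)/3
= 2×16383/3
= 10922

S_7 = 10922


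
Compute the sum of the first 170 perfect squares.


n = 170
n(n+1)(2n+1)/6 = 170×171×341/6
= 9912870/6 = 1652145

Σk² = 1652145


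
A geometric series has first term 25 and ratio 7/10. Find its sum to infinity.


S∞ = a₁/(1-r) = 25/(1 - 7/10)
= 25/(3/10)
= 250/3

S∞ = 250/3


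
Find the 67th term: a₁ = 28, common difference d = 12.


aₙ = a₁ + (n-1)d
= 28 + (67-1)×12
= 28 + 792
= 820

a_67 = 820


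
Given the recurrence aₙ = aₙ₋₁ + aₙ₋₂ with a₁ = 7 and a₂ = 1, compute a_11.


Computing iteratively: 7, 1, 8, 9, 17, 26, 43, 69, 112, 181, 293
a_11 = 293

a_11 = 293


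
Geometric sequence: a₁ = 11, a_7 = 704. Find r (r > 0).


r^(n-1) = aₙ/a₁
r^6 = 704/11 = 64
r = 64^(1/6)
= ±2; taking r > 0 gives r = 2

r = 2


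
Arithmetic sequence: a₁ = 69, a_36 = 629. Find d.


d = (aₙ - a₁)/(n-1)
= (629 - 69)/(36-1)
= 560/35 = 16

d = 16


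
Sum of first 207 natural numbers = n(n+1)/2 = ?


n(n+1)/2 = 207×208/2 = 43056/2 = 21528

Σk = 21528


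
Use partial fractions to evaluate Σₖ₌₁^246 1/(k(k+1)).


1/(k(k+1)) = 1/k - 1/(k+1) (partial fractions)
Telescoping: Σ = 1 - 1/247 = 246/247

Sum = 246/247


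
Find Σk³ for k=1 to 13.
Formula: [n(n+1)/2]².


n(n+1)/2 = 13×14/2 = 91
Σk³ = 91² = 8281

Σk³ = 8281


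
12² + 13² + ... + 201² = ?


Σₖ₌12^201 k² = Σₖ₌₁^201 k² − Σₖ₌₁^11 k²
= 201·202·403/6 − 11·12·23/6
= 2727101 − 506 = 2726595

Σk² = 2726595


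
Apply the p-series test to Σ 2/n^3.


p-series test: Σ c/n^p converges if p > 1, diverges if p ≤ 1 (constant c > 0 doesn't affect convergence).
p = 3
3 > 1 → CONVERGES

Converges (p = 3 > 1)


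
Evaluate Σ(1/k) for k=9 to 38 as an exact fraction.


Σₖ₌9^38 1/k = 1/9 + 1/10 + 1/11 + ... + 1/38
= 104780081036899/69388720221600
≈ 1.51

Sum = 104780081036899/69388720221600 ≈ 1.51


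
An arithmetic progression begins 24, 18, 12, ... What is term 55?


aₙ = a₁ + (n-1)d
= 24 + (55-1)×-6
= 24 - 324
= -300

a_55 = -300


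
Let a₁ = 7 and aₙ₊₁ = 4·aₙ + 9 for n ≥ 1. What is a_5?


Computing step by step:
a_1 = 7
a_2 = 37
a_3 = 157
a_4 = 637
a_5 = 2557


a_5 = 2557


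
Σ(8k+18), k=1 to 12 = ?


Σ(8k+18) = 8·Σk + 18·n
= 8·78 + 18·12
= 624 + 216 = 840

Σ = 840


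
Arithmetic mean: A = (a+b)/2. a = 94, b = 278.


AM = (94 + 278)/2 = 372/2 = 186

AM = 186


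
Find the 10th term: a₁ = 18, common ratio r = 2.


aₙ = a₁·r^(n-1)
= 18×2^9
= 18×512
= 9216

a_10 = 9216


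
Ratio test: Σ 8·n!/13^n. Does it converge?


aₙ = 8·n!/13^n
a_{n+1}/aₙ = (n+1)!/13^(n+1) × 13^n/n!  (constant 8 cancels)
= (n+1)/13
L = lim(n→∞) (n+1)/13 = ∞
L > 1 → series DIVERGES

Diverges (ratio test: L = ∞ > 1)


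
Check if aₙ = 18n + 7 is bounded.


aₙ = 18n + 7 → as n→∞, aₙ→∞
No finite upper bound exists
The sequence is UNBOUNDED

Unbounded (aₙ → ∞ as n → ∞)


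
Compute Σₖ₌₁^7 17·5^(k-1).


Sₙ = 17×(5^7 - 1)/(5 - 1)
= 17×(78125 - 1)/4
= 17×78124/4
= 332027

S_7 = 332027


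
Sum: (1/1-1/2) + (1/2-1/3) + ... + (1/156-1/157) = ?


Telescoping: adjacent terms cancel.
= 1/1 - 1/157
= 1 - 1/157 = 156/157

Sum = 156/157


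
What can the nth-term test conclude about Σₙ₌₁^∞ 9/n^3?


lim(n→∞) 9/n^3 = 0
lim aₙ = 0 → nth-term test is INCONCLUSIVE
(Need other tests; this is actually a convergent p-series with p=3 > 1)

Inconclusive (lim aₙ = 0; need another test)


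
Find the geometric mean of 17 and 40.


GM = √(17×40) = √680 = 26.0768

GM = 26.0768


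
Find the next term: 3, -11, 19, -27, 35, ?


Pattern: alternating sign, magnitude arithmetic (d=8)
Terms: 3, -11, 19, -27, 35
Next term = -43

Next term = -43


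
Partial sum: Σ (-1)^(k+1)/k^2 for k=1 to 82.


S = 1 - 1/4 + 1/9 - 1/16 + 1/25 - 1/36 + 1/49 - 1/64 ± ...
= 0.8224
(Full series converges to +π²/12 ≈ +0.8225)

S_82 = 0.8224


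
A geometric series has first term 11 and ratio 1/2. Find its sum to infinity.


S∞ = a₁/(1-r) = 11/(1 - 1/2)
= 11/(1/2)
= 22

S∞ = 22


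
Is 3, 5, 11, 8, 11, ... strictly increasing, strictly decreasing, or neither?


Differences: 2, 6, -3, 3
Difference at position 1 is +2 (> 0) but position 3 is -3 (< 0) — sequence both rises and falls
→ NOT monotonic

Not monotonic


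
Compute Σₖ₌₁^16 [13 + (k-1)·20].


aₙ = 13 + (16-1)×20 = 313
Sₙ = n(a₁+aₙ)/2 = 16×(13+313)/2
= 16×326/2 = 2608

S_16 = 2608


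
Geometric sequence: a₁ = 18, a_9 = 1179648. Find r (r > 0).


r^(n-1) = aₙ/a₁
r^8 = 1179648/18 = 65536
r = 65536^(1/8)
= ±4; taking r > 0 gives r = 4

r = 4


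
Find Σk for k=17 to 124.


Σₖ₌17^124 k = Σₖ₌₁^124 k − Σₖ₌₁^16 k
= 124·125/2 − 16·17/2
= 7750 − 136 = 7614

Σk = 7614


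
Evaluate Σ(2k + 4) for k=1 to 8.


Σ(2k+4) = 2·Σk + 4·n
= 2·36 + 4·8
= 72 + 32 = 104

Σ = 104


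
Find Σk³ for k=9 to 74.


Σₖ₌9^74 k³ = [74·75/2]² − [8·9/2]²
= 7700625 − 1296 = 7699329

Σk³ = 7699329


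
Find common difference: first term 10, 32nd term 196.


d = (aₙ - a₁)/(n-1)
= (196 - 10)/(32-1)
= 186/31 = 6

d = 6


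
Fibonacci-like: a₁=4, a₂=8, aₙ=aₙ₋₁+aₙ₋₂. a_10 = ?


Computing iteratively: 4, 8, 12, 20, 32, 52, 84, 136, 220, 356
a_10 = 356

a_10 = 356


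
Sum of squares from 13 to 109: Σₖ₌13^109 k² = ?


Σₖ₌13^109 k² = Σₖ₌₁^109 k² − Σₖ₌₁^12 k²
= 109·110·219/6 − 12·13·25/6
= 437635 − 650 = 436985

Σk² = 436985


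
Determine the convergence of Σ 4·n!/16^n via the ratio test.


aₙ = 4·n!/16^n
a_{n+1}/aₙ = (n+1)!/16^(n+1) × 16^n/n!  (constant 4 cancels)
= (n+1)/16
L = lim(n→∞) (n+1)/16 = ∞
L > 1 → series DIVERGES

Diverges (ratio test: L = ∞ > 1)


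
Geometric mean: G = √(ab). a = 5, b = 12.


GM = √(5×12) = √60 = 7.746

GM = 7.746


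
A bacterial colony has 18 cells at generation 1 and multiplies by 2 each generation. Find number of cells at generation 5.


aₙ = a₁·r^(n-1)
= 18×2^4
= 18×16
= 288

a_5 = 288


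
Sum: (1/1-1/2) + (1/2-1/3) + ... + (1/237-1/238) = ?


Telescoping: adjacent terms cancel.
= 1/1 - 1/238
= 1 - 1/238 = 237/238

Sum = 237/238


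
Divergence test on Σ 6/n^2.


lim(n→∞) 6/n^2 = 0
lim aₙ = 0 → nth-term test is INCONCLUSIVE
(Need other tests; this is actually a convergent p-series with p=2 > 1)

Inconclusive (lim aₙ = 0; need another test)


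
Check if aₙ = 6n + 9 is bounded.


aₙ = 6n + 9 → as n→∞, aₙ→∞
No finite upper bound exists
The sequence is UNBOUNDED

Unbounded (aₙ → ∞ as n → ∞)


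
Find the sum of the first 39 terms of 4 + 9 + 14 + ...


aₙ = 4 + (39-1)×5 = 194
Sₙ = n(a₁+aₙ)/2 = 39×(4+194)/2
= 39×198/2 = 3861

S_39 = 3861


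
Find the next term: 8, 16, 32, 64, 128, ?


Pattern: geometric (r=2)
Terms: 8, 16, 32, 64, 128
Next term = 256

Next term = 256


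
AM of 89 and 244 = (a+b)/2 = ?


AM = (89 + 244)/2 = 333/2 = 166.5

AM = 166.5


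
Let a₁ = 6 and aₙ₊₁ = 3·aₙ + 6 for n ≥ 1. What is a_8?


Computing step by step:
a_1 = 6
a_2 = 24
a_3 = 78
a_4 = 240
a_5 = 726
a_6 = 2184
a_7 = 6558
a_8 = 19680


a_8 = 19680


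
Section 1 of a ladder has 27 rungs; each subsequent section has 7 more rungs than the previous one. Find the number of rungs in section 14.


aₙ = a₁ + (n-1)d
= 27 + (14-1)×7
= 27 + 91
= 118

a_14 = 118


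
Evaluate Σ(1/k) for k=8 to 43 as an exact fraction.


Σₖ₌8^43 1/k = 1/8 + 1/9 + 1/10 + ... + 1/43
= 1504686277918583399/856326196254765600
≈ 1.7571

Sum = 1504686277918583399/856326196254765600 ≈ 1.7571


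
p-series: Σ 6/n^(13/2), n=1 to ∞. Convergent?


p-series test: Σ c/n^p converges if p > 1, diverges if p ≤ 1 (constant c > 0 doesn't affect convergence).
p = 13/2
13/2 > 1 → CONVERGES

Converges (p = 13/2 > 1)


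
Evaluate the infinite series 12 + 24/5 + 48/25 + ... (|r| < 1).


S∞ = a₁/(1-r) = 12/(1 - 2/5)
= 12/(3/5)
= 20

S∞ = 20


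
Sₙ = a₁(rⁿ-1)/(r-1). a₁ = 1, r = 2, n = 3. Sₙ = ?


Sₙ = 1×(2^3 - 1)/(2 - 1)
= 1×(8 - 1)/1
= 1×7/1
= 7

S_3 = 7


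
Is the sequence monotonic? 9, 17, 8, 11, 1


Differences: 8, -9, 3, -10
Difference at position 1 is +8 (> 0) but position 2 is -9 (< 0) — sequence both rises and falls
→ NOT monotonic

Not monotonic


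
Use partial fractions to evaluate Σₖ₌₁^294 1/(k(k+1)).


1/(k(k+1)) = 1/k - 1/(k+1) (partial fractions)
Telescoping: Σ = 1 - 1/295 = 294/295

Sum = 294/295


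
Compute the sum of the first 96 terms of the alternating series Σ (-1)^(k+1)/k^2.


S = 1 - 1/4 + 1/9 - 1/16 + 1/25 - 1/36 + 1/49 - 1/64 ± ...
= 0.8224
(Full series converges to +π²/12 ≈ +0.8225)

S_96 = 0.8224


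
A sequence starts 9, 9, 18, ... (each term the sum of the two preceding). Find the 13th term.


Computing iteratively: 9, 9, 18, 27, 45, 72, 117, 189, 306, 495, 801, 1296, ...
a_13 = 2097

a_13 = 2097


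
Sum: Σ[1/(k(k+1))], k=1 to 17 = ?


1/(k(k+1)) = 1/k - 1/(k+1) (partial fractions)
Telescoping: Σ = 1 - 1/18 = 17/18

Sum = 17/18


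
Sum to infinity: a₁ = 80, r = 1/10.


S∞ = a₁/(1-r) = 80/(1 - 1/10)
= 80/(9/10)
= 800/9

S∞ = 800/9


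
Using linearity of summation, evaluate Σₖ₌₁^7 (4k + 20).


Σ(4k+20) = 4·Σk + 20·n
= 4·28 + 20·7
= 112 + 140 = 252

Σ = 252


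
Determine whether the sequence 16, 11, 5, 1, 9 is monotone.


Differences: -5, -6, -4, 8
Difference at position 4 is +8 (> 0) but position 1 is -5 (< 0) — sequence both rises and falls
→ NOT monotonic

Not monotonic


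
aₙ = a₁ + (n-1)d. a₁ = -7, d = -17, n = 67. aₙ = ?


aₙ = a₁ + (n-1)d
= -7 + (67-1)×-17
= -7 - 1122
= -1129

a_67 = -1129


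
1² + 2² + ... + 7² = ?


n = 7
n(n+1)(2n+1)/6 = 7×8×15/6
= 840/6 = 140

Σk² = 140


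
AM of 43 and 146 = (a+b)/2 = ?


AM = (43 + 146)/2 = 189/2 = 94.5

AM = 94.5


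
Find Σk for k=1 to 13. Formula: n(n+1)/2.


n(n+1)/2 = 13×14/2 = 182/2 = 91

Σk = 91


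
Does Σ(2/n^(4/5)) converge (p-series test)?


p-series test: Σ c/n^p converges if p > 1, diverges if p ≤ 1 (constant c > 0 doesn't affect convergence).
p = 4/5
4/5 ≤ 1 → DIVERGES

Diverges (p = 4/5 ≤ 1)


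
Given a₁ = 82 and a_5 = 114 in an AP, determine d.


d = (aₙ - a₁)/(n-1)
= (114 - 82)/(5-1)
= 32/4 = 8

d = 8


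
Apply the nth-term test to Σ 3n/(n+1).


lim(n→∞) 3n/(n+1) = 3/1 = 3  (divide numerator and denominator by n)
lim aₙ = 3 ≠ 0 → series DIVERGES

Diverges (lim aₙ = 3 ≠ 0)


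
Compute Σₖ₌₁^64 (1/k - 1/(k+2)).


Telescoping with gap 2: two head and two tail terms survive.
= (1 + 1/2) - (1/65 + 1/66)
= 3/2 - 1/65 - 1/66 = 3152/2145

Sum = 3152/2145


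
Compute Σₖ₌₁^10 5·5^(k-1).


Sₙ = 5×(5^10 - 1)/(5 - 1)
= 5×(9765625 - 1)/4
= 5×9765624/4
= 12207030

S_10 = 12207030


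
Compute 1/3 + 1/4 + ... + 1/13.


Σₖ₌3^13 1/k = 1/3 + 1/4 + 1/5 + ... + 1/13
= 605453/360360
≈ 1.6801

Sum = 605453/360360 ≈ 1.6801


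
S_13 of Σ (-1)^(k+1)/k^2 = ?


S = 1 - 1/4 + 1/9 - 1/16 + 1/25 - 1/36 + 1/49 - 1/64 ± ...
= 0.8252
(Full series converges to +π²/12 ≈ +0.8225)

S_13 = 0.8252


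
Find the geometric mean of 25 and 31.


GM = √(25×31) = √775 = 27.8388

GM = 27.8388


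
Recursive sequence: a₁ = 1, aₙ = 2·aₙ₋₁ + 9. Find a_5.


Computing step by step:
a_1 = 1
a_2 = 11
a_3 = 31
a_4 = 71
a_5 = 151


a_5 = 151


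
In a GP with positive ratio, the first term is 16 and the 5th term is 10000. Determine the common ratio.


r^(n-1) = aₙ/a₁
r^4 = 10000/16 = 625
r = 625^(1/4)
= ±5; taking r > 0 gives r = 5

r = 5


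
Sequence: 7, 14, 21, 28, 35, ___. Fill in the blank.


Pattern: arithmetic (d=7)
Terms: 7, 14, 21, 28, 35
Next term = 42

Next term = 42


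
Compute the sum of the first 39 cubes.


n(n+1)/2 = 39×40/2 = 780
Σk³ = 780² = 608400

Σk³ = 608400


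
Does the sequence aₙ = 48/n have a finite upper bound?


a₁ = 48, a₂ = 48/2, a₃ = 48/3, ...
0 < aₙ ≤ 48 for all n ≥ 1
Lower bound: 0, Upper bound: 48
The sequence IS bounded

Bounded (0 < aₙ ≤ 48)


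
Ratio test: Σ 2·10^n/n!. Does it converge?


aₙ = 2·10^n/n!
a_{n+1}/aₙ = 10^(n+1)/(n+1)! × n!/10^n  (constant 2 cancels)
= 10/(n+1)
L = lim(n→∞) 10/(n+1) = 0
L < 1 → series CONVERGES

Converges (ratio test: L = 0 < 1)


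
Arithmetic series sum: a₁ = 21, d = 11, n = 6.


aₙ = 21 + (6-1)×11 = 76
Sₙ = n(a₁+aₙ)/2 = 6×(21+76)/2
= 6×97/2 = 291

S_6 = 291


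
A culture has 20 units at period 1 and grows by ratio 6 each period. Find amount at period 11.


aₙ = a₁·r^(n-1)
= 20×6^10
= 20×60466176
= 1209323520

a_11 = 1209323520


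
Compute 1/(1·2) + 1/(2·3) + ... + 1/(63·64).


1/(k(k+1)) = 1/k - 1/(k+1) (partial fractions)
Telescoping: Σ = 1 - 1/64 = 63/64

Sum = 63/64


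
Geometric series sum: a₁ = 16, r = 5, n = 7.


Sₙ = 16×(5^7 - 1)/(5 - 1)
= 16×(78125 - 1)/4
= 16×78124/4
= 312496

S_7 = 312496


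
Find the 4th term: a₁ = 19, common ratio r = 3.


aₙ = a₁·r^(n-1)
= 19×3^3
= 19×27
= 513

a_4 = 513


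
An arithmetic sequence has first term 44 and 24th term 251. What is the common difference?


d = (aₙ - a₁)/(n-1)
= (251 - 44)/(24-1)
= 207/23 = 9

d = 9


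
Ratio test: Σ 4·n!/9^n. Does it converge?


aₙ = 4·n!/9^n
a_{n+1}/aₙ = (n+1)!/9^(n+1) × 9^n/n!  (constant 4 cancels)
= (n+1)/9
L = lim(n→∞) (n+1)/9 = ∞
L > 1 → series DIVERGES

Diverges (ratio test: L = ∞ > 1)


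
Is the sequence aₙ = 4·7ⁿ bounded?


aₙ = 4·7ⁿ → as n→∞, aₙ→∞ (since base 7 > 1)
No finite upper bound exists
The sequence is UNBOUNDED

Unbounded (aₙ → ∞ as n → ∞)


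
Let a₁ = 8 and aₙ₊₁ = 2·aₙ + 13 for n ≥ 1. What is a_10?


Computing step by step:
a_1 = 8
a_2 = 29
a_3 = 71
a_4 = 155
a_5 = 323
a_6 = 659
a_7 = 1331
a_8 = 2675
a_9 = 5363
a_10 = 10739


a_10 = 10739


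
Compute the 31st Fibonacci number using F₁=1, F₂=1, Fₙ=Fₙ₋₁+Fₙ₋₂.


Fibonacci sequence: 1, 1, 2, 3, 5, 8, 13, 21, 34, 55, 89, ...
F(31) = 1346269

F(31) = 1346269


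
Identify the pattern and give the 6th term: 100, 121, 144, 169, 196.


Pattern: perfect squares: n²
Terms: 100, 121, 144, 169, 196
Next term = 225

Next term = 225


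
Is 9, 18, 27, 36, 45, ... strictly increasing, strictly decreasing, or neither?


Differences: 9, 9, 9, 9
All differences > 0 → strictly INCREASING

Monotonically increasing


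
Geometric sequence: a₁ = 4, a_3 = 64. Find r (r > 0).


r^(n-1) = aₙ/a₁
r^2 = 64/4 = 16
r = 16^(1/2)
= ±4; taking r > 0 gives r = 4

r = 4


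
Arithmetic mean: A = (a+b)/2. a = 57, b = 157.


AM = (57 + 157)/2 = 214/2 = 107

AM = 107


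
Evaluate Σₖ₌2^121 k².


Σₖ₌2^121 k² = Σₖ₌₁^121 k² − Σₖ₌₁^1 k²
= 121·122·243/6 − 1·2·3/6
= 597861 − 1 = 597860

Σk² = 597860


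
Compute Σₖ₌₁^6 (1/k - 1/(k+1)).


Telescoping: adjacent terms cancel.
= 1/1 - 1/7
= 1 - 1/7 = 6/7

Sum = 6/7


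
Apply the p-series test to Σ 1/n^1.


p-series test: Σ c/n^p converges if p > 1, diverges if p ≤ 1 (constant c > 0 doesn't affect convergence).
p = 1
1 ≤ 1 → DIVERGES

Diverges (p = 1 ≤ 1)


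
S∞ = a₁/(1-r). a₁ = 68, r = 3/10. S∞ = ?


S∞ = a₁/(1-r) = 68/(1 - 3/10)
= 68/(7/10)
= 680/7

S∞ = 680/7


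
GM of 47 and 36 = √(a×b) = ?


GM = √(47×36) = √1692 = 41.1339

GM = 41.1339


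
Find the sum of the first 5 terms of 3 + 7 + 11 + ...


aₙ = 3 + (5-1)×4 = 19
Sₙ = n(a₁+aₙ)/2 = 5×(3+19)/2
= 5×22/2 = 55

S_5 = 55


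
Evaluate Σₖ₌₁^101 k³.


n(n+1)/2 = 101×102/2 = 5151
Σk³ = 5151² = 26532801

Σk³ = 26532801


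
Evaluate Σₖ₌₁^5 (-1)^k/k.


S = -1 + 1/2 - 1/3 + 1/4 - 1/5
= -0.7833
(Full series converges to -ln(2) ≈ -0.6931)

S_5 = -0.7833


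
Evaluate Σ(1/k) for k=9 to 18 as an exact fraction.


Σₖ₌9^18 1/k = 1/9 + 1/10 + 1/11 + 1/12 + 1/13 + 1/14 + 1/15 + 1/16 + 1/17 + 1/18
= 634871/816816
≈ 0.7773

Sum = 634871/816816 ≈ 0.7773


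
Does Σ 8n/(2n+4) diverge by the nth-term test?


lim(n→∞) 8n/(2n+4) = 8/2 = 4  (divide numerator and denominator by n)
lim aₙ = 4 ≠ 0 → series DIVERGES

Diverges (lim aₙ = 4 ≠ 0)


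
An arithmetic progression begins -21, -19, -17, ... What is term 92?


aₙ = a₁ + (n-1)d
= -21 + (92-1)×2
= -21 + 182
= 161

a_92 = 161


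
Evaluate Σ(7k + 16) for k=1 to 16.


Σ(7k+16) = 7·Σk + 16·n
= 7·136 + 16·16
= 952 + 256 = 1208

Σ = 1208


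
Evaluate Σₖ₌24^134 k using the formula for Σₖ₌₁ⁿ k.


Σₖ₌24^134 k = Σₖ₌₁^134 k − Σₖ₌₁^23 k
= 134·135/2 − 23·24/2
= 9045 − 276 = 8769

Σk = 8769


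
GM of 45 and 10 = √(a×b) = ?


GM = √(45×10) = √450 = 21.2132

GM = 21.2132


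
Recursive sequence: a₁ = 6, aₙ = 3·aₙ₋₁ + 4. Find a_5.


Computing step by step:
a_1 = 6
a_2 = 22
a_3 = 70
a_4 = 214
a_5 = 646


a_5 = 646


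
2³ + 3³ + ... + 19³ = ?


Σₖ₌2^19 k³ = [19·20/2]² − [1·2/2]²
= 36100 − 1 = 36099

Σk³ = 36099


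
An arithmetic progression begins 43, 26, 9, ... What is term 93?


aₙ = a₁ + (n-1)d
= 43 + (93-1)×-17
= 43 - 1564
= -1521

a_93 = -1521


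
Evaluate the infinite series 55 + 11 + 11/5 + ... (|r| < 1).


S∞ = a₁/(1-r) = 55/(1 - 1/5)
= 55/(4/5)
= 275/4

S∞ = 275/4


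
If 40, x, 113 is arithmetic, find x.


AM = (40 + 113)/2 = 153/2 = 76.5

AM = 76.5


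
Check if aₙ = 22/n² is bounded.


a₁ = 22, a₂ = 22/4, a₃ = 22/9, ...
0 < aₙ ≤ 22 for all n ≥ 1
The sequence IS bounded

Bounded (0 < aₙ ≤ 22)


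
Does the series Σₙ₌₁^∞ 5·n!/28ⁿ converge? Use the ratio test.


aₙ = 5·n!/28^n
a_{n+1}/aₙ = (n+1)!/28^(n+1) × 28^n/n!  (constant 5 cancels)
= (n+1)/28
L = lim(n→∞) (n+1)/28 = ∞
L > 1 → series DIVERGES

Diverges (ratio test: L = ∞ > 1)


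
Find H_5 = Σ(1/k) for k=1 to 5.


H_5 = 1/1 + 1/2 + 1/3 + 1/4 + 1/5
= 137/60
≈ 2.2833

H_5 = 137/60 ≈ 2.2833


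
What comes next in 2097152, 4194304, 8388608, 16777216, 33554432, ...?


Pattern: powers of 2: 2ⁿ
Terms: 2097152, 4194304, 8388608, 16777216, 33554432
Next term = 67108864

Next term = 67108864


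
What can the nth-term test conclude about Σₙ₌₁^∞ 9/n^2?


lim(n→∞) 9/n^2 = 0
lim aₙ = 0 → nth-term test is INCONCLUSIVE
(Need other tests; this is actually a convergent p-series with p=2 > 1)

Inconclusive (lim aₙ = 0; need another test)


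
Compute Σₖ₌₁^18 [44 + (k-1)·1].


aₙ = 44 + (18-1)×1 = 61
Sₙ = n(a₁+aₙ)/2 = 18×(44+61)/2
= 18×105/2 = 945

S_18 = 945


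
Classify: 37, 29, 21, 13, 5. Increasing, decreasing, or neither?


Differences: -8, -8, -8, -8
All differences < 0 → strictly DECREASING

Monotonically decreasing


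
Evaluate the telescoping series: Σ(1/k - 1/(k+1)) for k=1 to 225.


Telescoping: adjacent terms cancel.
= 1/1 - 1/226
= 1 - 1/226 = 225/226

Sum = 225/226


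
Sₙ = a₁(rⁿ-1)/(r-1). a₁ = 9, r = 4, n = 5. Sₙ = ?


Sₙ = 9×(4^5 - 1)/(4 - 1)
= 9×(1024 - 1)/3
= 9×1023/3
= 3069

S_5 = 3069


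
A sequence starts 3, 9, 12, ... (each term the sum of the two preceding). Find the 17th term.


Computing iteratively: 3, 9, 12, 21, 33, 54, 87, 141, 228, 369, 597, 966, ...
a_17 = 10713

a_17 = 10713


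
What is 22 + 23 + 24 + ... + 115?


Σₖ₌22^115 k = Σₖ₌₁^115 k − Σₖ₌₁^21 k
= 115·116/2 − 21·22/2
= 6670 − 231 = 6439

Σk = 6439


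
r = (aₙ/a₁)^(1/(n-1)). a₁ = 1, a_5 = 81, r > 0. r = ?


r^(n-1) = aₙ/a₁
r^4 = 81/1 = 81
r = 81^(1/4)
= ±3; taking r > 0 gives r = 3

r = 3


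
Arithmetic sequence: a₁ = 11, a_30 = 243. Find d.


d = (aₙ - a₁)/(n-1)
= (243 - 11)/(30-1)
= 232/29 = 8

d = 8


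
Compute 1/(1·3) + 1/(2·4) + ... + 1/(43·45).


1/(k(k+2)) = (1/2)·(1/k - 1/(k+2)) (partial fractions)
Telescoping: Σ = (1/2)·(1 + 1/2 - 1/44 - 1/45) = 2881/3960

Sum = 2881/3960


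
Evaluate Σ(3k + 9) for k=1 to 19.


Σ(3k+9) = 3·Σk + 9·n
= 3·190 + 9·19
= 570 + 171 = 741

Σ = 741


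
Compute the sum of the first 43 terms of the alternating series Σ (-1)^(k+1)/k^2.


S = 1 - 1/4 + 1/9 - 1/16 + 1/25 - 1/36 + 1/49 - 1/64 ± ...
= 0.8227
(Full series converges to +π²/12 ≈ +0.8225)

S_43 = 0.8227


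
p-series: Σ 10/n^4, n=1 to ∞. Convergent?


p-series test: Σ c/n^p converges if p > 1, diverges if p ≤ 1 (constant c > 0 doesn't affect convergence).
p = 4
4 > 1 → CONVERGES

Converges (p = 4 > 1)


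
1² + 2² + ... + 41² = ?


n = 41
n(n+1)(2n+1)/6 = 41×42×83/6
= 142926/6 = 23821

Σk² = 23821


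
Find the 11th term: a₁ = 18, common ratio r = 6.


aₙ = a₁·r^(n-1)
= 18×6^10
= 18×60466176
= 1088391168

a_11 = 1088391168


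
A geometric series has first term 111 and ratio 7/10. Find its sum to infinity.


S∞ = a₁/(1-r) = 111/(1 - 7/10)
= 111/(3/10)
= 370

S∞ = 370


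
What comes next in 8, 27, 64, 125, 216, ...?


Pattern: perfect cubes: n³
Terms: 8, 27, 64, 125, 216
Next term = 343

Next term = 343


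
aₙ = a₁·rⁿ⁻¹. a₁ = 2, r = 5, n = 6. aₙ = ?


aₙ = a₁·r^(n-1)
= 2×5^5
= 2×3125
= 6250

a_6 = 6250


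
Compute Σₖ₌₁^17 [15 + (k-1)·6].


aₙ = 15 + (17-1)×6 = 111
Sₙ = n(a₁+aₙ)/2 = 17×(15+111)/2
= 17×126/2 = 1071

S_17 = 1071


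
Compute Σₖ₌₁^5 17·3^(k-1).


Sₙ = 17×(3^5 - 1)/(3 - 1)
= 17×(243 - 1)/2
= 17×242/2
= 2057

S_5 = 2057


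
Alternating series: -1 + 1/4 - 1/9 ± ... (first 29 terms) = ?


S = -1 + 1/4 - 1/9 + 1/16 - 1/25 + 1/36 - 1/49 + 1/64 ± ...
= -0.823
(Full series converges to -π²/12 ≈ -0.8225)

S_29 = -0.823


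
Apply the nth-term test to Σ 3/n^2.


lim(n→∞) 3/n^2 = 0
lim aₙ = 0 → nth-term test is INCONCLUSIVE
(Need other tests; this is actually a convergent p-series with p=2 > 1)

Inconclusive (lim aₙ = 0; need another test)


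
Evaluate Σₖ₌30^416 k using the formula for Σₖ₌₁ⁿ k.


Σₖ₌30^416 k = Σₖ₌₁^416 k − Σₖ₌₁^29 k
= 416·417/2 − 29·30/2
= 86736 − 435 = 86301

Σk = 86301


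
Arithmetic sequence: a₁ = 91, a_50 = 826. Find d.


d = (aₙ - a₁)/(n-1)
= (826 - 91)/(50-1)
= 735/49 = 15

d = 15


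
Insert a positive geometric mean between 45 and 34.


GM = √(45×34) = √1530 = 39.1152

GM = 39.1152


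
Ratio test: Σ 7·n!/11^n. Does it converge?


aₙ = 7·n!/11^n
a_{n+1}/aₙ = (n+1)!/11^(n+1) × 11^n/n!  (constant 7 cancels)
= (n+1)/11
L = lim(n→∞) (n+1)/11 = ∞
L > 1 → series DIVERGES

Diverges (ratio test: L = ∞ > 1)


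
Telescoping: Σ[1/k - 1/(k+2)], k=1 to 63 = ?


Telescoping with gap 2: two head and two tail terms survive.
= (1 + 1/2) - (1/64 + 1/65)
= 3/2 - 1/64 - 1/65 = 6111/4160

Sum = 6111/4160


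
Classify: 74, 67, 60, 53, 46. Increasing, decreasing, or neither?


Differences: -7, -7, -7, -7
All differences < 0 → strictly DECREASING

Monotonically decreasing


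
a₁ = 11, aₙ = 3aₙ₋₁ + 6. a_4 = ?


Computing step by step:
a_1 = 11
a_2 = 39
a_3 = 123
a_4 = 375


a_4 = 375


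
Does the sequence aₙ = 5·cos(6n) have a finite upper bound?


For all n, -1 ≤ cos(6n) ≤ 1, so -5 ≤ 5·cos(6n) ≤ 5
Lower bound: -5, Upper bound: 5
The sequence IS bounded

Bounded (-5 ≤ aₙ ≤ 5)
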